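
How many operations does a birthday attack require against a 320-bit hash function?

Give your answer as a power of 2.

Step 1: The birthday paradox gives collision probability ~50% after sqrt(2^n) = 2^(n/2) hashes.
Step 2: For 320-bit output: 2^(320/2) = 2^160.
Step 3: Approximately 2^160 hash computations needed.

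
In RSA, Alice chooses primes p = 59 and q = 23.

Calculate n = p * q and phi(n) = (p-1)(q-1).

Step 1: n = p * q = 59 * 23 = 1357.
Step 2: phi(n) = (p-1)(q-1) = 58 * 22 = 1276.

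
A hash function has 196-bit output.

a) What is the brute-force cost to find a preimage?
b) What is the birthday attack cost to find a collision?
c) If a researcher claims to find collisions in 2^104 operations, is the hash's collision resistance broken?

Step 1: Preimage resistance requires brute-force of 2^196 operations.
Step 2: Collision resistance (birthday bound) = 2^(196/2) = 2^98.
Step 3: The claimed attack costs 2^104 operations.
Step 4: Since 2^104 >= 2^98, the claimed attack is no faster than the generic birthday attack, so this does not break collision resistance.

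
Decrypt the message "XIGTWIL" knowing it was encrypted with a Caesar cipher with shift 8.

Step 1: Reverse the shift by subtracting 8 from each letter position.
  X (position 23) -> position (23-8) mod 26 = 15 -> P
  I (position 8) -> position (8-8) mod 26 = 0 -> A
  G (position 6) -> position (6-8) mod 26 = 24 -> Y
  T (position 19) -> position (19-8) mod 26 = 11 -> L
  W (position 22) -> position (22-8) mod 26 = 14 -> O
  I (position 8) -> position (8-8) mod 26 = 0 -> A
  L (position 11) -> position (11-8) mod 26 = 3 -> D
Decrypted message: PAYLOAD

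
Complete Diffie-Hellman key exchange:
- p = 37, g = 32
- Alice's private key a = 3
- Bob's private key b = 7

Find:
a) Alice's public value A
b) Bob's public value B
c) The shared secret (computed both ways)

Step 1: A = g^a mod p = 32^3 mod 37 = 23.
Step 2: B = g^b mod p = 32^7 mod 37 = 19.
Step 3: Alice computes s = B^a mod p = 19^3 mod 37 = 14.
Step 4: Bob computes s = A^b mod p = 23^7 mod 37 = 14.
Both sides agree: shared secret = 14.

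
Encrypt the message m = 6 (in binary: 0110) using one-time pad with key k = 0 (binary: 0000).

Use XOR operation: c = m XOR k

Step 1: Write out the XOR operation bit by bit:
  Message: 0110
  Key:     0000
  XOR:     0110
Step 2: Convert to decimal: 0110 = 6.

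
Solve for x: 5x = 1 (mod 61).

Step 1: We need x such that 5 * x = 1 (mod 61).
Step 2: Using the extended Euclidean algorithm or trial:
  5 * 49 = 245 = 4 * 61 + 1.
Step 3: Since 245 mod 61 = 1, the inverse is x = 49.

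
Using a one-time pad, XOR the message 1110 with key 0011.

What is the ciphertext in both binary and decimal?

Step 1: Write out the XOR operation bit by bit:
  Message: 1110
  Key:     0011
  XOR:     1101
Step 2: Convert to decimal: 1101 = 13.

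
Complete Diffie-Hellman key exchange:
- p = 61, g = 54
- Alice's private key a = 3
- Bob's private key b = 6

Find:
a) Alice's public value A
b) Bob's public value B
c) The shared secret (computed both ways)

Step 1: A = g^a mod p = 54^3 mod 61 = 23.
Step 2: B = g^b mod p = 54^6 mod 61 = 41.
Step 3: Alice computes s = B^a mod p = 41^3 mod 61 = 52.
Step 4: Bob computes s = A^b mod p = 23^6 mod 61 = 52.
Both sides agree: shared secret = 52.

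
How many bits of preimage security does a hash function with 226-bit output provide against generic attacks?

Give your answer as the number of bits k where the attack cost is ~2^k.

Step 1: The hash has a 226-bit output.
Step 2: Preimage resistance means: given a digest h(x), it should be infeasible to find any input that hashes to it.
With a 226-bit output there are 2^226 possible digests, so a generic brute-force preimage search costs about 2^226 evaluations.
Step 3: Security level = 226 bits.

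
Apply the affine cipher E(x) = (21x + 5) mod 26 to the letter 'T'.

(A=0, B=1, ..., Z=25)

Step 1: Convert 'T' to number: x = 19.
Step 2: E(19) = (21 * 19 + 5) mod 26 = 404 mod 26 = 14.
Step 3: Convert 14 back to letter: O.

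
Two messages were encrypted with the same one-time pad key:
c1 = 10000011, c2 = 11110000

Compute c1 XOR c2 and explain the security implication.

Step 1: c1 XOR c2 = (m1 XOR k) XOR (m2 XOR k).
Step 2: By XOR associativity/commutativity: = m1 XOR m2 XOR k XOR k = m1 XOR m2.
Step 3: 10000011 XOR 11110000 = 01110011 = 115.
Step 4: The key cancels out! An attacker learns m1 XOR m2 = 115, revealing the relationship between plaintexts.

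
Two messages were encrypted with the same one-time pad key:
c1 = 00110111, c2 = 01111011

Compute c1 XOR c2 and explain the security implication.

Step 1: c1 XOR c2 = (m1 XOR k) XOR (m2 XOR k).
Step 2: By XOR associativity/commutativity: = m1 XOR m2 XOR k XOR k = m1 XOR m2.
Step 3: 00110111 XOR 01111011 = 01001100 = 76.
Step 4: The key cancels out! An attacker learns m1 XOR m2 = 76, revealing the relationship between plaintexts.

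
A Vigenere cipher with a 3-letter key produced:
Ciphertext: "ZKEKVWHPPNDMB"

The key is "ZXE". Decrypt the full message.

Step 1: Key 'ZXE' has length 3. Extended key: ZXEZXEZXEZXEZ
Step 2: Decrypt each position:
  Z(25) - Z(25) = 0 = A
  K(10) - X(23) = 13 = N
  E(4) - E(4) = 0 = A
  K(10) - Z(25) = 11 = L
  V(21) - X(23) = 24 = Y
  W(22) - E(4) = 18 = S
  H(7) - Z(25) = 8 = I
  P(15) - X(23) = 18 = S
  P(15) - E(4) = 11 = L
  N(13) - Z(25) = 14 = O
  D(3) - X(23) = 6 = G
  M(12) - E(4) = 8 = I
  B(1) - Z(25) = 2 = C
Plaintext: ANALYSISLOGIC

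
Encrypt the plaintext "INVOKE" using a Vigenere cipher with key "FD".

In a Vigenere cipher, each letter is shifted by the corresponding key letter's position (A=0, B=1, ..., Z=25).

Step 1: Repeat key to match plaintext length:
  Plaintext: INVOKE
  Key:       FDFDFD
Step 2: Encrypt each letter:
  I(8) + F(5) = (8+5) mod 26 = 13 = N
  N(13) + D(3) = (13+3) mod 26 = 16 = Q
  V(21) + F(5) = (21+5) mod 26 = 0 = A
  O(14) + D(3) = (14+3) mod 26 = 17 = R
  K(10) + F(5) = (10+5) mod 26 = 15 = P
  E(4) + D(3) = (4+3) mod 26 = 7 = H
Ciphertext: NQARPH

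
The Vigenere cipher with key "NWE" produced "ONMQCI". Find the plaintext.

Step 1: Extend key: NWENWE
Step 2: Decrypt each letter (c - k) mod 26:
  O(14) - N(13) = (14-13) mod 26 = 1 = B
  N(13) - W(22) = (13-22) mod 26 = 17 = R
  M(12) - E(4) = (12-4) mod 26 = 8 = I
  Q(16) - N(13) = (16-13) mod 26 = 3 = D
  C(2) - W(22) = (2-22) mod 26 = 6 = G
  I(8) - E(4) = (8-4) mod 26 = 4 = E
Plaintext: BRIDGE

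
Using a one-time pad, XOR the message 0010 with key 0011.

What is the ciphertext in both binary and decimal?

Step 1: Write out the XOR operation bit by bit:
  Message: 0010
  Key:     0011
  XOR:     0001
Step 2: Convert to decimal: 0001 = 1.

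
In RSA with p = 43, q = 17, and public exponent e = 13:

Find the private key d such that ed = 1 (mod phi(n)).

Step 1: n = 43 * 17 = 731.
Step 2: phi(n) = 42 * 16 = 672.
Step 3: Find d such that 13 * d = 1 (mod 672).
Step 4: d = 13^(-1) mod 672 = 517.
Verification: 13 * 517 = 6721 = 10 * 672 + 1.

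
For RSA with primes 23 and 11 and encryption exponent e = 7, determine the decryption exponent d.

Step 1: n = 23 * 11 = 253.
Step 2: phi(n) = 22 * 10 = 220.
Step 3: Find d such that 7 * d = 1 (mod 220).
Step 4: d = 7^(-1) mod 220 = 63.
Verification: 7 * 63 = 441 = 2 * 220 + 1.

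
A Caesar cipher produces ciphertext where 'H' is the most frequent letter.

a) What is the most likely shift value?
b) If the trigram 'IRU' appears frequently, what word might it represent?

Step 1: In English, 'E' is the most frequent letter (12.7%).
Step 2: The most frequent ciphertext letter is 'H' (position 7).
Step 3: Shift = (7 - 4) mod 26 = 3.
Step 4: Decrypt 'IRU' by shifting back 3:
  I -> F
  R -> O
  U -> R
Step 5: 'IRU' decrypts to 'FOR'.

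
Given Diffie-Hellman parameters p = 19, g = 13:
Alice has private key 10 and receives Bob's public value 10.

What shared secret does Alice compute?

Step 1: s = B^a mod p = 10^10 mod 19.
  10^1 mod 19 = 10
  10^2 mod 19 = (10 * 10) mod 19 = 5
  10^3 mod 19 = (5 * 10) mod 19 = 12
  10^4 mod 19 = (12 * 10) mod 19 = 6
  10^5 mod 19 = (6 * 10) mod 19 = 3
  10^6 mod 19 = (3 * 10) mod 19 = 11
  10^7 mod 19 = (11 * 10) mod 19 = 15
  10^8 mod 19 = (15 * 10) mod 19 = 17
  10^9 mod 19 = (17 * 10) mod 19 = 18
  10^10 mod 19 = (18 * 10) mod 19 = 9
Result: shared secret = 9.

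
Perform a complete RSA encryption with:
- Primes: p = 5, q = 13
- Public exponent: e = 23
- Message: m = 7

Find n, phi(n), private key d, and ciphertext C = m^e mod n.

Step 1: n = 5 * 13 = 65.
Step 2: phi(n) = (5-1)(13-1) = 4 * 12 = 48.
Step 3: Find d = 23^(-1) mod 48 = 23.
  Verify: 23 * 23 = 529 = 1 (mod 48).
Step 4: C = 7^23 mod 65 = 28.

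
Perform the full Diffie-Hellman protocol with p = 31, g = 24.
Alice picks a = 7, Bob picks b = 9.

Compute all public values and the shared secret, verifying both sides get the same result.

Step 1: A = g^a mod p = 24^7 mod 31 = 3.
Step 2: B = g^b mod p = 24^9 mod 31 = 23.
Step 3: Alice computes s = B^a mod p = 23^7 mod 31 = 29.
Step 4: Bob computes s = A^b mod p = 3^9 mod 31 = 29.
Both sides agree: shared secret = 29.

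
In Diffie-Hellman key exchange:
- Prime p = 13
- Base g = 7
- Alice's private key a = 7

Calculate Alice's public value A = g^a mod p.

Step 1: A = g^a mod p = 7^7 mod 13.
  7^1 mod 13 = 7
  7^2 mod 13 = (7 * 7) mod 13 = 10
  7^3 mod 13 = (10 * 7) mod 13 = 5
  7^4 mod 13 = (5 * 7) mod 13 = 9
  7^5 mod 13 = (9 * 7) mod 13 = 11
  7^6 mod 13 = (11 * 7) mod 13 = 12
  7^7 mod 13 = (12 * 7) mod 13 = 6
Result: A = 6.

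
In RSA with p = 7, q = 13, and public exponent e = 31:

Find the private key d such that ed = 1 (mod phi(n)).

Step 1: n = 7 * 13 = 91.
Step 2: phi(n) = 6 * 12 = 72.
Step 3: Find d such that 31 * d = 1 (mod 72).
Step 4: d = 31^(-1) mod 72 = 7.
Verification: 31 * 7 = 217 = 3 * 72 + 1.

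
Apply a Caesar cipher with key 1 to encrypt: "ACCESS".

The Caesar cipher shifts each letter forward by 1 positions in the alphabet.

Step 1: For each letter, shift forward by 1 positions (mod 26).
  A (position 0) -> position (0+1) mod 26 = 1 -> B
  C (position 2) -> position (2+1) mod 26 = 3 -> D
  C (position 2) -> position (2+1) mod 26 = 3 -> D
  E (position 4) -> position (4+1) mod 26 = 5 -> F
  S (position 18) -> position (18+1) mod 26 = 19 -> T
  S (position 18) -> position (18+1) mod 26 = 19 -> T
Result: BDDFTT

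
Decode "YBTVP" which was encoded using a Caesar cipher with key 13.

Step 1: Reverse the shift by subtracting 13 from each letter position.
  Y (position 24) -> position (24-13) mod 26 = 11 -> L
  B (position 1) -> position (1-13) mod 26 = 14 -> O
  T (position 19) -> position (19-13) mod 26 = 6 -> G
  V (position 21) -> position (21-13) mod 26 = 8 -> I
  P (position 15) -> position (15-13) mod 26 = 2 -> C
Decrypted message: LOGIC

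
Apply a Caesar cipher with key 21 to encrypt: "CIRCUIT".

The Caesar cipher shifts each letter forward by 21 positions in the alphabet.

Step 1: For each letter, shift forward by 21 positions (mod 26).
  C (position 2) -> position (2+21) mod 26 = 23 -> X
  I (position 8) -> position (8+21) mod 26 = 3 -> D
  R (position 17) -> position (17+21) mod 26 = 12 -> M
  C (position 2) -> position (2+21) mod 26 = 23 -> X
  U (position 20) -> position (20+21) mod 26 = 15 -> P
  I (position 8) -> position (8+21) mod 26 = 3 -> D
  T (position 19) -> position (19+21) mod 26 = 14 -> O
Result: XDMXPDO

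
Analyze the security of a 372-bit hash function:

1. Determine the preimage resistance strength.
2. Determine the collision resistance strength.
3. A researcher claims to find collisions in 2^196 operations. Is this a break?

Step 1: Preimage resistance requires brute-force of 2^372 operations.
Step 2: Collision resistance (birthday bound) = 2^(372/2) = 2^186.
Step 3: The claimed attack costs 2^196 operations.
Step 4: Since 2^196 >= 2^186, the claimed attack is no faster than the generic birthday attack, so this does not break collision resistance.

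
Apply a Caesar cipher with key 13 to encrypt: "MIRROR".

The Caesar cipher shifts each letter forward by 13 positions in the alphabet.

Step 1: For each letter, shift forward by 13 positions (mod 26).
  M (position 12) -> position (12+13) mod 26 = 25 -> Z
  I (position 8) -> position (8+13) mod 26 = 21 -> V
  R (position 17) -> position (17+13) mod 26 = 4 -> E
  R (position 17) -> position (17+13) mod 26 = 4 -> E
  O (position 14) -> position (14+13) mod 26 = 1 -> B
  R (position 17) -> position (17+13) mod 26 = 4 -> E
Result: ZVEEBE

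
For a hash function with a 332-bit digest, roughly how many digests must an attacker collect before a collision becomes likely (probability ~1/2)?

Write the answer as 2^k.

Step 1: The birthday paradox gives collision probability ~50% after sqrt(2^n) = 2^(n/2) hashes.
Step 2: For 332-bit output: 2^(332/2) = 2^166.
Step 3: Approximately 2^166 hash computations needed.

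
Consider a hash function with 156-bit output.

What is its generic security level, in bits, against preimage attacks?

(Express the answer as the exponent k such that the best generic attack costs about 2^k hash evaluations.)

Step 1: The hash has a 156-bit output.
Step 2: Preimage resistance means: given a digest h(x), it should be infeasible to find any input that hashes to it.
With a 156-bit output there are 2^156 possible digests, so a generic brute-force preimage search costs about 2^156 evaluations.
Step 3: Security level = 156 bits.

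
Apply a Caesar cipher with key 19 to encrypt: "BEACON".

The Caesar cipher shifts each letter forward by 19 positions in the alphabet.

Step 1: For each letter, shift forward by 19 positions (mod 26).
  B (position 1) -> position (1+19) mod 26 = 20 -> U
  E (position 4) -> position (4+19) mod 26 = 23 -> X
  A (position 0) -> position (0+19) mod 26 = 19 -> T
  C (position 2) -> position (2+19) mod 26 = 21 -> V
  O (position 14) -> position (14+19) mod 26 = 7 -> H
  N (position 13) -> position (13+19) mod 26 = 6 -> G
Result: UXTVHG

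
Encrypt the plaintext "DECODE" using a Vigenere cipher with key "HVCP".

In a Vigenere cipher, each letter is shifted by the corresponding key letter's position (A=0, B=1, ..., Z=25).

Step 1: Repeat key to match plaintext length:
  Plaintext: DECODE
  Key:       HVCPHV
Step 2: Encrypt each letter:
  D(3) + H(7) = (3+7) mod 26 = 10 = K
  E(4) + V(21) = (4+21) mod 26 = 25 = Z
  C(2) + C(2) = (2+2) mod 26 = 4 = E
  O(14) + P(15) = (14+15) mod 26 = 3 = D
  D(3) + H(7) = (3+7) mod 26 = 10 = K
  E(4) + V(21) = (4+21) mod 26 = 25 = Z
Ciphertext: KZEDKZ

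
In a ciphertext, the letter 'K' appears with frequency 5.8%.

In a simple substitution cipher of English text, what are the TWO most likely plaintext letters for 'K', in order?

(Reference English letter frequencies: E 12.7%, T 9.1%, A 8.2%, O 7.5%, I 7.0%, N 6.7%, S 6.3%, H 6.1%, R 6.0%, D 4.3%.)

Step 1: Observed frequency of 'K' is 5.8%.
Step 2: Compute distances to each reference frequency and sort:
  R (6.0%): difference = 0.2% <-- BEST
  H (6.1%): difference = 0.3% <-- RUNNER-UP
  S (6.3%): difference = 0.5%
  N (6.7%): difference = 0.9%
  I (7.0%): difference = 1.2%
Step 3: Most likely is 'R' (6.0%, diff 0.2%); second most likely is 'H' (6.1%, diff 0.3%).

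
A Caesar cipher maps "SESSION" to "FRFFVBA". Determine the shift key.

Step 1: Compare first letters: S (position 18) -> F (position 5).
Step 2: Shift = (5 - 18) mod 26 = 13.
The shift value is 13.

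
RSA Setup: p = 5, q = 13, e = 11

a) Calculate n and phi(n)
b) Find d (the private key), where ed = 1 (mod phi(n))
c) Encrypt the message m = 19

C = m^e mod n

Step 1: n = 5 * 13 = 65.
Step 2: phi(n) = (5-1)(13-1) = 4 * 12 = 48.
Step 3: Find d = 11^(-1) mod 48 = 35.
  Verify: 11 * 35 = 385 = 1 (mod 48).
Step 4: C = 19^11 mod 65 = 24.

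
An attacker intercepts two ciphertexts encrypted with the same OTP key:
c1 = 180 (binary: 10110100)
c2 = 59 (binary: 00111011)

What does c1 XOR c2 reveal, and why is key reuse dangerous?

Step 1: c1 XOR c2 = (m1 XOR k) XOR (m2 XOR k).
Step 2: By XOR associativity/commutativity: = m1 XOR m2 XOR k XOR k = m1 XOR m2.
Step 3: 10110100 XOR 00111011 = 10001111 = 143.
Step 4: The key cancels out! An attacker learns m1 XOR m2 = 143, revealing the relationship between plaintexts.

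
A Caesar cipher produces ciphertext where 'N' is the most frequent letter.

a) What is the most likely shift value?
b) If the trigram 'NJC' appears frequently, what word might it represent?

Step 1: In English, 'E' is the most frequent letter (12.7%).
Step 2: The most frequent ciphertext letter is 'N' (position 13).
Step 3: Shift = (13 - 4) mod 26 = 9.
Step 4: Decrypt 'NJC' by shifting back 9:
  N -> E
  J -> A
  C -> T
Step 5: 'NJC' decrypts to 'EAT'.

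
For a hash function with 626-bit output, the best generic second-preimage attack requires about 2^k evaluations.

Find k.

Step 1: The hash has a 626-bit output.
Step 2: Second-preimage resistance means: given a specific input x, it should be infeasible to find a different y with h(y) = h(x).
With a 626-bit output, a generic search for a second preimage costs about 2^626 evaluations (each trial matches the fixed target with probability 2^-626).
Step 3: Security level = 626 bits.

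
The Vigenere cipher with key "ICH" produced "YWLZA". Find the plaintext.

Step 1: Extend key: ICHIC
Step 2: Decrypt each letter (c - k) mod 26:
  Y(24) - I(8) = (24-8) mod 26 = 16 = Q
  W(22) - C(2) = (22-2) mod 26 = 20 = U
  L(11) - H(7) = (11-7) mod 26 = 4 = E
  Z(25) - I(8) = (25-8) mod 26 = 17 = R
  A(0) - C(2) = (0-2) mod 26 = 24 = Y
Plaintext: QUERY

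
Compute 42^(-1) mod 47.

Step 1: We need x such that 42 * x = 1 (mod 47).
Step 2: Using the extended Euclidean algorithm or trial:
  42 * 28 = 1176 = 25 * 47 + 1.
Step 3: Since 1176 mod 47 = 1, the inverse is x = 28.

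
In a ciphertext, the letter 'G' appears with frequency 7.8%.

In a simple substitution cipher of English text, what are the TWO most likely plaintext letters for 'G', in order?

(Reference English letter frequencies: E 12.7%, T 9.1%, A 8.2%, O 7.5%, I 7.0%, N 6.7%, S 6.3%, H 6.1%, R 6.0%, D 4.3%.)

Step 1: Observed frequency of 'G' is 7.8%.
Step 2: Compute distances to each reference frequency and sort:
  O (7.5%): difference = 0.3% <-- BEST
  A (8.2%): difference = 0.4% <-- RUNNER-UP
  I (7.0%): difference = 0.8%
  N (6.7%): difference = 1.1%
  T (9.1%): difference = 1.3%
Step 3: Most likely is 'O' (7.5%, diff 0.3%); second most likely is 'A' (8.2%, diff 0.4%).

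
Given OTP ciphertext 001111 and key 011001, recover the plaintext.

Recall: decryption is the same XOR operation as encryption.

Step 1: XOR ciphertext with key:
  Ciphertext: 001111
  Key:        011001
  XOR:        010110
Step 2: Plaintext = 010110 = 22 in decimal.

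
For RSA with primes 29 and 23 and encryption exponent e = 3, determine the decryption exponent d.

Step 1: n = 29 * 23 = 667.
Step 2: phi(n) = 28 * 22 = 616.
Step 3: Find d such that 3 * d = 1 (mod 616).
Step 4: d = 3^(-1) mod 616 = 411.
Verification: 3 * 411 = 1233 = 2 * 616 + 1.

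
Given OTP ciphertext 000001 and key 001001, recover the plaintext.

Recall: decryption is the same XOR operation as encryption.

Step 1: XOR ciphertext with key:
  Ciphertext: 000001
  Key:        001001
  XOR:        001000
Step 2: Plaintext = 001000 = 8 in decimal.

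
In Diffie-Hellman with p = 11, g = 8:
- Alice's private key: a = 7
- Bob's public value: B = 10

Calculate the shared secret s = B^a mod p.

Step 1: s = B^a mod p = 10^7 mod 11.
  10^1 mod 11 = 10
  10^2 mod 11 = (10 * 10) mod 11 = 1
  10^3 mod 11 = (1 * 10) mod 11 = 10
  10^4 mod 11 = (10 * 10) mod 11 = 1
  10^5 mod 11 = (1 * 10) mod 11 = 10
  10^6 mod 11 = (10 * 10) mod 11 = 1
  10^7 mod 11 = (1 * 10) mod 11 = 10
Result: shared secret = 10.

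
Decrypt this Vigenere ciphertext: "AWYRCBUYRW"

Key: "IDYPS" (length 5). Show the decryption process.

Step 1: Key 'IDYPS' has length 5. Extended key: IDYPSIDYPS
Step 2: Decrypt each position:
  A(0) - I(8) = 18 = S
  W(22) - D(3) = 19 = T
  Y(24) - Y(24) = 0 = A
  R(17) - P(15) = 2 = C
  C(2) - S(18) = 10 = K
  B(1) - I(8) = 19 = T
  U(20) - D(3) = 17 = R
  Y(24) - Y(24) = 0 = A
  R(17) - P(15) = 2 = C
  W(22) - S(18) = 4 = E
Plaintext: STACKTRACE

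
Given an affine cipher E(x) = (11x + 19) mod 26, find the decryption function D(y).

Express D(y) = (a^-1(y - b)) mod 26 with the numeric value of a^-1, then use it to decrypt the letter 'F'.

Step 1: Find a^-1, the modular inverse of 11 mod 26.
Step 2: We need 11 * a^-1 = 1 (mod 26).
Step 3: 11 * 19 = 209 = 8 * 26 + 1, so a^-1 = 19.
Step 4: D(y) = 19(y - 19) mod 26.
Step 5: Apply to 'F' (y = 5): D(5) = 19 * (5 - 19) mod 26 = 19 * -14 mod 26 = 20 -> 'U'.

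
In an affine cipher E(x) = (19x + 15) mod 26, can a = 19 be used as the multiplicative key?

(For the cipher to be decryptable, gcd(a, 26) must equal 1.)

Step 1: Compute gcd(19, 26).
Step 2: gcd(19, 26) = 1.
Since gcd = 1, 19 is coprime with 26, so it is a valid key.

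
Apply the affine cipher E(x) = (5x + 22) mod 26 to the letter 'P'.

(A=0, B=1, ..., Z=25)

Step 1: Convert 'P' to number: x = 15.
Step 2: E(15) = (5 * 15 + 22) mod 26 = 97 mod 26 = 19.
Step 3: Convert 19 back to letter: T.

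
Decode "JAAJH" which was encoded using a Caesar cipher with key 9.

Step 1: Reverse the shift by subtracting 9 from each letter position.
  J (position 9) -> position (9-9) mod 26 = 0 -> A
  A (position 0) -> position (0-9) mod 26 = 17 -> R
  A (position 0) -> position (0-9) mod 26 = 17 -> R
  J (position 9) -> position (9-9) mod 26 = 0 -> A
  H (position 7) -> position (7-9) mod 26 = 24 -> Y
Decrypted message: ARRAY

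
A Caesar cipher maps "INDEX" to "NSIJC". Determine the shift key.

Step 1: Compare first letters: I (position 8) -> N (position 13).
Step 2: Shift = (13 - 8) mod 26 = 5.
The shift value is 5.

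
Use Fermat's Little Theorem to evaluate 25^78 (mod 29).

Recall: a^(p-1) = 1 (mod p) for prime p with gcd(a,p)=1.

Step 1: Since 29 is prime, by Fermat's Little Theorem: 25^28 = 1 (mod 29).
Step 2: Reduce exponent: 78 mod 28 = 22.
Step 3: So 25^78 = 25^22 (mod 29).
Step 4: 25^22 mod 29 = 25.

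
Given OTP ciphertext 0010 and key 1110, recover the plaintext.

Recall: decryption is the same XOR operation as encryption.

Step 1: XOR ciphertext with key:
  Ciphertext: 0010
  Key:        1110
  XOR:        1100
Step 2: Plaintext = 1100 = 12 in decimal.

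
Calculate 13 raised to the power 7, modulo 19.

Step 1: Compute 13^7 mod 19 step by step, reducing modulo 19 at each step.
  13^1 mod 19 = 13
  13^2 mod 19 = (13 * 13) mod 19 = 17
  13^3 mod 19 = (17 * 13) mod 19 = 12
  13^4 mod 19 = (12 * 13) mod 19 = 4
  13^5 mod 19 = (4 * 13) mod 19 = 14
  13^6 mod 19 = (14 * 13) mod 19 = 11
  13^7 mod 19 = (11 * 13) mod 19 = 10
Step 2: Result = 10.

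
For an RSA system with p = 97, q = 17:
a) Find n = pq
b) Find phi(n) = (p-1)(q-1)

Step 1: n = p * q = 97 * 17 = 1649.
Step 2: phi(n) = (p-1)(q-1) = 96 * 16 = 1536.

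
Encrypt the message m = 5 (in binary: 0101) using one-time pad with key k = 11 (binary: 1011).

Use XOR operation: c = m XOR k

Step 1: Write out the XOR operation bit by bit:
  Message: 0101
  Key:     1011
  XOR:     1110
Step 2: Convert to decimal: 1110 = 14.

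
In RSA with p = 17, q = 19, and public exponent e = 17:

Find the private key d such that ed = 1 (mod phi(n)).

Step 1: n = 17 * 19 = 323.
Step 2: phi(n) = 16 * 18 = 288.
Step 3: Find d such that 17 * d = 1 (mod 288).
Step 4: d = 17^(-1) mod 288 = 17.
Verification: 17 * 17 = 289 = 1 * 288 + 1.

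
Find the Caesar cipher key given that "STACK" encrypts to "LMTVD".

Step 1: Compare first letters: S (position 18) -> L (position 11).
Step 2: Shift = (11 - 18) mod 26 = 19.
The shift value is 19.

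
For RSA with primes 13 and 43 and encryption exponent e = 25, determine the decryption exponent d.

Step 1: n = 13 * 43 = 559.
Step 2: phi(n) = 12 * 42 = 504.
Step 3: Find d such that 25 * d = 1 (mod 504).
Step 4: d = 25^(-1) mod 504 = 121.
Verification: 25 * 121 = 3025 = 6 * 504 + 1.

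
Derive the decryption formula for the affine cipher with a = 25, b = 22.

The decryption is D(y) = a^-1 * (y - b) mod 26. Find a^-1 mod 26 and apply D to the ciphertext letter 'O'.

Step 1: Find a^-1, the modular inverse of 25 mod 26.
Step 2: We need 25 * a^-1 = 1 (mod 26).
Step 3: 25 * 25 = 625 = 24 * 26 + 1, so a^-1 = 25.
Step 4: D(y) = 25(y - 22) mod 26.
Step 5: Apply to 'O' (y = 14): D(14) = 25 * (14 - 22) mod 26 = 25 * -8 mod 26 = 8 -> 'I'.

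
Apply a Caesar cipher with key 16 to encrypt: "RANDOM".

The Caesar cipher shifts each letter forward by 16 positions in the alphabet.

Step 1: For each letter, shift forward by 16 positions (mod 26).
  R (position 17) -> position (17+16) mod 26 = 7 -> H
  A (position 0) -> position (0+16) mod 26 = 16 -> Q
  N (position 13) -> position (13+16) mod 26 = 3 -> D
  D (position 3) -> position (3+16) mod 26 = 19 -> T
  O (position 14) -> position (14+16) mod 26 = 4 -> E
  M (position 12) -> position (12+16) mod 26 = 2 -> C
Result: HQDTEC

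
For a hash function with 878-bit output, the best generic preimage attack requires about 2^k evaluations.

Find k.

Step 1: The hash has a 878-bit output.
Step 2: Preimage resistance means: given a digest h(x), it should be infeasible to find any input that hashes to it.
With a 878-bit output there are 2^878 possible digests, so a generic brute-force preimage search costs about 2^878 evaluations.
Step 3: Security level = 878 bits.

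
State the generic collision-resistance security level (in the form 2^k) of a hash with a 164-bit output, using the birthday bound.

Step 1: The birthday paradox gives collision probability ~50% after sqrt(2^n) = 2^(n/2) hashes.
Step 2: For 164-bit output: 2^(164/2) = 2^82.
Step 3: Approximately 2^82 hash computations needed.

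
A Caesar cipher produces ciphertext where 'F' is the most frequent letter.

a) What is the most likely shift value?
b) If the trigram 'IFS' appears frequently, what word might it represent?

Step 1: In English, 'E' is the most frequent letter (12.7%).
Step 2: The most frequent ciphertext letter is 'F' (position 5).
Step 3: Shift = (5 - 4) mod 26 = 1.
Step 4: Decrypt 'IFS' by shifting back 1:
  I -> H
  F -> E
  S -> R
Step 5: 'IFS' decrypts to 'HER'.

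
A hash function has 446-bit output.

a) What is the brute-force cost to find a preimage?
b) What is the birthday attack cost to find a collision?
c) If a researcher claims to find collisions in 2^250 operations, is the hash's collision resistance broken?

Step 1: Preimage resistance requires brute-force of 2^446 operations.
Step 2: Collision resistance (birthday bound) = 2^(446/2) = 2^223.
Step 3: The claimed attack costs 2^250 operations.
Step 4: Since 2^250 >= 2^223, the claimed attack is no faster than the generic birthday attack, so this does not break collision resistance.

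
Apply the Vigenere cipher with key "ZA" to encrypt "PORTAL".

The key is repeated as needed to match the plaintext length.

Step 1: Repeat key to match plaintext length:
  Plaintext: PORTAL
  Key:       ZAZAZA
Step 2: Encrypt each letter:
  P(15) + Z(25) = (15+25) mod 26 = 14 = O
  O(14) + A(0) = (14+0) mod 26 = 14 = O
  R(17) + Z(25) = (17+25) mod 26 = 16 = Q
  T(19) + A(0) = (19+0) mod 26 = 19 = T
  A(0) + Z(25) = (0+25) mod 26 = 25 = Z
  L(11) + A(0) = (11+0) mod 26 = 11 = L
Ciphertext: OOQTZL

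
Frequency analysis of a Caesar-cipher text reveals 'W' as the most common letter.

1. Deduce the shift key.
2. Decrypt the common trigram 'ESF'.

Step 1: In English, 'E' is the most frequent letter (12.7%).
Step 2: The most frequent ciphertext letter is 'W' (position 22).
Step 3: Shift = (22 - 4) mod 26 = 18.
Step 4: Decrypt 'ESF' by shifting back 18:
  E -> M
  S -> A
  F -> N
Step 5: 'ESF' decrypts to 'MAN'.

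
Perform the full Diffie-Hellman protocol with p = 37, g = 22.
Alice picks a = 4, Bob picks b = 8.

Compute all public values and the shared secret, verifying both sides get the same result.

Step 1: A = g^a mod p = 22^4 mod 37 = 9.
Step 2: B = g^b mod p = 22^8 mod 37 = 7.
Step 3: Alice computes s = B^a mod p = 7^4 mod 37 = 33.
Step 4: Bob computes s = A^b mod p = 9^8 mod 37 = 33.
Both sides agree: shared secret = 33.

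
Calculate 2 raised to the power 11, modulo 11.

Step 1: Compute 2^11 mod 11 step by step, reducing modulo 11 at each step.
  2^1 mod 11 = 2
  2^2 mod 11 = (2 * 2) mod 11 = 4
  2^3 mod 11 = (4 * 2) mod 11 = 8
  2^4 mod 11 = (8 * 2) mod 11 = 5
  2^5 mod 11 = (5 * 2) mod 11 = 10
  2^6 mod 11 = (10 * 2) mod 11 = 9
  2^7 mod 11 = (9 * 2) mod 11 = 7
  2^8 mod 11 = (7 * 2) mod 11 = 3
  2^9 mod 11 = (3 * 2) mod 11 = 6
  2^10 mod 11 = (6 * 2) mod 11 = 1
  2^11 mod 11 = (1 * 2) mod 11 = 2
Step 2: Result = 2.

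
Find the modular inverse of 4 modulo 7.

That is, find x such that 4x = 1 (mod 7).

Step 1: We need x such that 4 * x = 1 (mod 7).
Step 2: Using the extended Euclidean algorithm or trial:
  4 * 2 = 8 = 1 * 7 + 1.
Step 3: Since 8 mod 7 = 1, the inverse is x = 2.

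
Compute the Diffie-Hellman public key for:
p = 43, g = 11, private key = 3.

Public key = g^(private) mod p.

Step 1: A = g^a mod p = 11^3 mod 43.
  11^1 mod 43 = 11
  11^2 mod 43 = (11 * 11) mod 43 = 35
  11^3 mod 43 = (35 * 11) mod 43 = 41
Result: A = 41.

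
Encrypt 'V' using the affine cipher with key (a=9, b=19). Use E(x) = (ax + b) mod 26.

Step 1: Convert 'V' to number: x = 21.
Step 2: E(21) = (9 * 21 + 19) mod 26 = 208 mod 26 = 0.
Step 3: Convert 0 back to letter: A.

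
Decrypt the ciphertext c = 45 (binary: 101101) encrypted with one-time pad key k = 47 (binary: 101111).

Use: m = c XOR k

Step 1: XOR ciphertext with key:
  Ciphertext: 101101
  Key:        101111
  XOR:        000010
Step 2: Plaintext = 000010 = 2 in decimal.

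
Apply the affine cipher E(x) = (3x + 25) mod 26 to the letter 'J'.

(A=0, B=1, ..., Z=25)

Step 1: Convert 'J' to number: x = 9.
Step 2: E(9) = (3 * 9 + 25) mod 26 = 52 mod 26 = 0.
Step 3: Convert 0 back to letter: A.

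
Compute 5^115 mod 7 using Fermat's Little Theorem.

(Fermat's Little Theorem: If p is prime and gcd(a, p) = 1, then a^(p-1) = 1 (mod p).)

Step 1: Since 7 is prime, by Fermat's Little Theorem: 5^6 = 1 (mod 7).
Step 2: Reduce exponent: 115 mod 6 = 1.
Step 3: So 5^115 = 5^1 (mod 7).
Step 4: 5^1 mod 7 = 5.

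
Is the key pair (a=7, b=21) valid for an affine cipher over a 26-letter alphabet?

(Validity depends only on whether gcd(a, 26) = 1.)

Step 1: Compute gcd(7, 26).
Step 2: gcd(7, 26) = 1.
Since gcd = 1, 7 is coprime with 26, so it is a valid key.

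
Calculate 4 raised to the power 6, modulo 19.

Step 1: Compute 4^6 mod 19 step by step, reducing modulo 19 at each step.
  4^1 mod 19 = 4
  4^2 mod 19 = (4 * 4) mod 19 = 16
  4^3 mod 19 = (16 * 4) mod 19 = 7
  4^4 mod 19 = (7 * 4) mod 19 = 9
  4^5 mod 19 = (9 * 4) mod 19 = 17
  4^6 mod 19 = (17 * 4) mod 19 = 11
Step 2: Result = 11.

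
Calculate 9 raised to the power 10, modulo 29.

Step 1: Compute 9^10 mod 29 step by step, reducing modulo 29 at each step.
  9^1 mod 29 = 9
  9^2 mod 29 = (9 * 9) mod 29 = 23
  9^3 mod 29 = (23 * 9) mod 29 = 4
  9^4 mod 29 = (4 * 9) mod 29 = 7
  9^5 mod 29 = (7 * 9) mod 29 = 5
  9^6 mod 29 = (5 * 9) mod 29 = 16
  9^7 mod 29 = (16 * 9) mod 29 = 28
  9^8 mod 29 = (28 * 9) mod 29 = 20
  9^9 mod 29 = (20 * 9) mod 29 = 6
  9^10 mod 29 = (6 * 9) mod 29 = 25
Step 2: Result = 25.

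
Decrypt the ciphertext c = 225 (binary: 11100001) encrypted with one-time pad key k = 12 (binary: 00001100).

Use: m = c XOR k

Step 1: XOR ciphertext with key:
  Ciphertext: 11100001
  Key:        00001100
  XOR:        11101101
Step 2: Plaintext = 11101101 = 237 in decimal.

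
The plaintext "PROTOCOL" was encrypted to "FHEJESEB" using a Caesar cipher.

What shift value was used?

Step 1: Compare first letters: P (position 15) -> F (position 5).
Step 2: Shift = (5 - 15) mod 26 = 16.
The shift value is 16.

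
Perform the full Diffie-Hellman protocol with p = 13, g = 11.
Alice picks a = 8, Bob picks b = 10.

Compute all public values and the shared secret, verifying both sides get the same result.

Step 1: A = g^a mod p = 11^8 mod 13 = 9.
Step 2: B = g^b mod p = 11^10 mod 13 = 10.
Step 3: Alice computes s = B^a mod p = 10^8 mod 13 = 9.
Step 4: Bob computes s = A^b mod p = 9^10 mod 13 = 9.
Both sides agree: shared secret = 9.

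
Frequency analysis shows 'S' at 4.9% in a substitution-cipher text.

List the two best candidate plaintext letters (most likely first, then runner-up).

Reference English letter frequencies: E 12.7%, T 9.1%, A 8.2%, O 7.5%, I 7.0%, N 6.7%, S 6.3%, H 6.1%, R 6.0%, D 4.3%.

Step 1: Observed frequency of 'S' is 4.9%.
Step 2: Compute distances to each reference frequency and sort:
  D (4.3%): difference = 0.6% <-- BEST
  R (6.0%): difference = 1.1% <-- RUNNER-UP
  H (6.1%): difference = 1.2%
  S (6.3%): difference = 1.4%
  N (6.7%): difference = 1.8%
Step 3: Most likely is 'D' (4.3%, diff 0.6%); second most likely is 'R' (6.0%, diff 1.1%).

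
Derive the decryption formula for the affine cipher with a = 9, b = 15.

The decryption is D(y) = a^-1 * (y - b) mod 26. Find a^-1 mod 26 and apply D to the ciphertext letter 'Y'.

Step 1: Find a^-1, the modular inverse of 9 mod 26.
Step 2: We need 9 * a^-1 = 1 (mod 26).
Step 3: 9 * 3 = 27 = 1 * 26 + 1, so a^-1 = 3.
Step 4: D(y) = 3(y - 15) mod 26.
Step 5: Apply to 'Y' (y = 24): D(24) = 3 * (24 - 15) mod 26 = 3 * 9 mod 26 = 1 -> 'B'.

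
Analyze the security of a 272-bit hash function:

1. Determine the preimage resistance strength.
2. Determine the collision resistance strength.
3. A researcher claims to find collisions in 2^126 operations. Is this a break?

Step 1: Preimage resistance requires brute-force of 2^272 operations.
Step 2: Collision resistance (birthday bound) = 2^(272/2) = 2^136.
Step 3: The claimed attack costs 2^126 operations.
Step 4: Since 2^126 < 2^136, the claimed attack beats the generic birthday bound, so collision resistance is broken.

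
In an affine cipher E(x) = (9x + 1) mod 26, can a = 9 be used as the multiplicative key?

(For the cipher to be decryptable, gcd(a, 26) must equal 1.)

Step 1: Compute gcd(9, 26).
Step 2: gcd(9, 26) = 1.
Since gcd = 1, 9 is coprime with 26, so it is a valid key.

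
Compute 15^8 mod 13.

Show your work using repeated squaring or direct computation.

Step 1: Compute 15^8 mod 13 step by step, reducing modulo 13 at each step.
  15^1 mod 13 = 2
  15^2 mod 13 = (2 * 15) mod 13 = 4
  15^3 mod 13 = (4 * 15) mod 13 = 8
  15^4 mod 13 = (8 * 15) mod 13 = 3
  15^5 mod 13 = (3 * 15) mod 13 = 6
  15^6 mod 13 = (6 * 15) mod 13 = 12
  15^7 mod 13 = (12 * 15) mod 13 = 11
  15^8 mod 13 = (11 * 15) mod 13 = 9
Step 2: Result = 9.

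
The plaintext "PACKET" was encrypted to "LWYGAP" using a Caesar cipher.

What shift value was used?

Step 1: Compare first letters: P (position 15) -> L (position 11).
Step 2: Shift = (11 - 15) mod 26 = 22.
The shift value is 22.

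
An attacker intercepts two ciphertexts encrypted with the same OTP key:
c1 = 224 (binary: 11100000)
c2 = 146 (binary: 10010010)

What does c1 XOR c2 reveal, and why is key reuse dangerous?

Step 1: c1 XOR c2 = (m1 XOR k) XOR (m2 XOR k).
Step 2: By XOR associativity/commutativity: = m1 XOR m2 XOR k XOR k = m1 XOR m2.
Step 3: 11100000 XOR 10010010 = 01110010 = 114.
Step 4: The key cancels out! An attacker learns m1 XOR m2 = 114, revealing the relationship between plaintexts.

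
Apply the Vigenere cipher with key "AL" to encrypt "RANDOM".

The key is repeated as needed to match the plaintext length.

Step 1: Repeat key to match plaintext length:
  Plaintext: RANDOM
  Key:       ALALAL
Step 2: Encrypt each letter:
  R(17) + A(0) = (17+0) mod 26 = 17 = R
  A(0) + L(11) = (0+11) mod 26 = 11 = L
  N(13) + A(0) = (13+0) mod 26 = 13 = N
  D(3) + L(11) = (3+11) mod 26 = 14 = O
  O(14) + A(0) = (14+0) mod 26 = 14 = O
  M(12) + L(11) = (12+11) mod 26 = 23 = X
Ciphertext: RLNOOX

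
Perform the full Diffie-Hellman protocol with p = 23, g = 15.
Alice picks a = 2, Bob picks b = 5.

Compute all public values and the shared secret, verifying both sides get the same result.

Step 1: A = g^a mod p = 15^2 mod 23 = 18.
Step 2: B = g^b mod p = 15^5 mod 23 = 7.
Step 3: Alice computes s = B^a mod p = 7^2 mod 23 = 3.
Step 4: Bob computes s = A^b mod p = 18^5 mod 23 = 3.
Both sides agree: shared secret = 3.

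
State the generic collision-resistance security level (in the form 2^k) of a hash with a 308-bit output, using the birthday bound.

Step 1: The birthday paradox gives collision probability ~50% after sqrt(2^n) = 2^(n/2) hashes.
Step 2: For 308-bit output: 2^(308/2) = 2^154.
Step 3: Approximately 2^154 hash computations needed.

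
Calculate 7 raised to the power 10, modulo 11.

Step 1: Compute 7^10 mod 11 step by step, reducing modulo 11 at each step.
  7^1 mod 11 = 7
  7^2 mod 11 = (7 * 7) mod 11 = 5
  7^3 mod 11 = (5 * 7) mod 11 = 2
  7^4 mod 11 = (2 * 7) mod 11 = 3
  7^5 mod 11 = (3 * 7) mod 11 = 10
  7^6 mod 11 = (10 * 7) mod 11 = 4
  7^7 mod 11 = (4 * 7) mod 11 = 6
  7^8 mod 11 = (6 * 7) mod 11 = 9
  7^9 mod 11 = (9 * 7) mod 11 = 8
  7^10 mod 11 = (8 * 7) mod 11 = 1
Step 2: Result = 1.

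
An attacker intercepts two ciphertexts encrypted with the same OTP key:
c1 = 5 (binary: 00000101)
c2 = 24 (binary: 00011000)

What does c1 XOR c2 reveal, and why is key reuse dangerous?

Step 1: c1 XOR c2 = (m1 XOR k) XOR (m2 XOR k).
Step 2: By XOR associativity/commutativity: = m1 XOR m2 XOR k XOR k = m1 XOR m2.
Step 3: 00000101 XOR 00011000 = 00011101 = 29.
Step 4: The key cancels out! An attacker learns m1 XOR m2 = 29, revealing the relationship between plaintexts.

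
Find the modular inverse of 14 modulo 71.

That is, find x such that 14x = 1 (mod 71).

Step 1: We need x such that 14 * x = 1 (mod 71).
Step 2: Using the extended Euclidean algorithm or trial:
  14 * 66 = 924 = 13 * 71 + 1.
Step 3: Since 924 mod 71 = 1, the inverse is x = 66.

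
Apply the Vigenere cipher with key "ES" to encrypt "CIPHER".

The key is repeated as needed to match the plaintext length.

Step 1: Repeat key to match plaintext length:
  Plaintext: CIPHER
  Key:       ESESES
Step 2: Encrypt each letter:
  C(2) + E(4) = (2+4) mod 26 = 6 = G
  I(8) + S(18) = (8+18) mod 26 = 0 = A
  P(15) + E(4) = (15+4) mod 26 = 19 = T
  H(7) + S(18) = (7+18) mod 26 = 25 = Z
  E(4) + E(4) = (4+4) mod 26 = 8 = I
  R(17) + S(18) = (17+18) mod 26 = 9 = J
Ciphertext: GATZIJ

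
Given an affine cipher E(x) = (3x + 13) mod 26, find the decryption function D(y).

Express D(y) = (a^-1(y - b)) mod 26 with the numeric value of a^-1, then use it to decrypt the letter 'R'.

Step 1: Find a^-1, the modular inverse of 3 mod 26.
Step 2: We need 3 * a^-1 = 1 (mod 26).
Step 3: 3 * 9 = 27 = 1 * 26 + 1, so a^-1 = 9.
Step 4: D(y) = 9(y - 13) mod 26.
Step 5: Apply to 'R' (y = 17): D(17) = 9 * (17 - 13) mod 26 = 9 * 4 mod 26 = 10 -> 'K'.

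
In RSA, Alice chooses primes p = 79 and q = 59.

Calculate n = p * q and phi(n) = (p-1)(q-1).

Step 1: n = p * q = 79 * 59 = 4661.
Step 2: phi(n) = (p-1)(q-1) = 78 * 58 = 4524.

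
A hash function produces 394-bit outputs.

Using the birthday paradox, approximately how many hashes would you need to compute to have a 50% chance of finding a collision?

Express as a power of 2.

Step 1: The birthday paradox gives collision probability ~50% after sqrt(2^n) = 2^(n/2) hashes.
Step 2: For 394-bit output: 2^(394/2) = 2^197.
Step 3: Approximately 2^197 hash computations needed.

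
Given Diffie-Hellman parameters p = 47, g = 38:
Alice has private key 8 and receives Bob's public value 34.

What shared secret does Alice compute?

Step 1: s = B^a mod p = 34^8 mod 47.
  34^1 mod 47 = 34
  34^2 mod 47 = (34 * 34) mod 47 = 28
  34^3 mod 47 = (28 * 34) mod 47 = 12
  34^4 mod 47 = (12 * 34) mod 47 = 32
  34^5 mod 47 = (32 * 34) mod 47 = 7
  34^6 mod 47 = (7 * 34) mod 47 = 3
  34^7 mod 47 = (3 * 34) mod 47 = 8
  34^8 mod 47 = (8 * 34) mod 47 = 37
Result: shared secret = 37.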